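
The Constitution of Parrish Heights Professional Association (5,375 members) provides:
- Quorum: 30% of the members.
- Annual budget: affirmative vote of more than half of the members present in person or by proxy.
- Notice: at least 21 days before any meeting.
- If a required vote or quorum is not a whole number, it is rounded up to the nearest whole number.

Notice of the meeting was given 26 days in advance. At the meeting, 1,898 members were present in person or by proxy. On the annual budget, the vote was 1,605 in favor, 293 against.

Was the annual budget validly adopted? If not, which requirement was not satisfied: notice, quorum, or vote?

Valid — all requirements satisfied.

Notice: 26 days given; 21 required. Satisfied.
Quorum: 30% of 5,375 = 1,612.50, rounded up to 1,613; 1,898 present. Satisfied.
Vote: requires a majority of those present (1,898); a majority of 1898 is 950, so 950 needed; 1,605 in favor. Satisfied.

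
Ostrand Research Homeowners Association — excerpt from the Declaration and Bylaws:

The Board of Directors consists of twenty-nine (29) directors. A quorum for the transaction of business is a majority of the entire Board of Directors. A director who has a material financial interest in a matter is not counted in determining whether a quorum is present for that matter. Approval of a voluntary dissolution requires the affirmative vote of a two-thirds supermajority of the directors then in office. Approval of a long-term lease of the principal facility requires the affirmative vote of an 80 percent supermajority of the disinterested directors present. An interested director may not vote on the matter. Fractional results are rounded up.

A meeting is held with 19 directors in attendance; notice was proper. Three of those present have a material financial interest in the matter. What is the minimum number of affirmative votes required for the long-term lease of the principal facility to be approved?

13

The long-term lease of the principal facility requires four-fifths of the disinterested directors present (19 − 3 = 16).
4/5 of 16 = 12.80, rounded up to 13.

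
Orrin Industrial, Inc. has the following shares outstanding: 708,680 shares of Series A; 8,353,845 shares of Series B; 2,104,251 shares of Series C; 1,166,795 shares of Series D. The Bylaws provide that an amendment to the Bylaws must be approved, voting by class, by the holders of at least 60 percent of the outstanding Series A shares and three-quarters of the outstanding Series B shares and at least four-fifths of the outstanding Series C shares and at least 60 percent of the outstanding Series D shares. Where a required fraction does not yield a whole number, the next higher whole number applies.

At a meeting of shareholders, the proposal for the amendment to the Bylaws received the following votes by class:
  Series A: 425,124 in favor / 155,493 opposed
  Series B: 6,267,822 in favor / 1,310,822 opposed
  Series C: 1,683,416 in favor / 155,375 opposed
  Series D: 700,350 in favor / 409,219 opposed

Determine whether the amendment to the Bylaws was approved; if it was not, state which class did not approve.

Not approved — the Series A shares did not give the required vote.

Series A: 3/5 of 708680 = 425208; 425,208 required, 425,124 in favor — not approved.
Series B: 3/4 of 8353845 = 6265383.75, rounded up to 6265384; 6,265,384 required, 6,267,822 in favor — approved.
Series C: 4/5 of 2104251 = 1683400.80, rounded up to 1683401; 1,683,401 required, 1,683,416 in favor — approved.
Series D: 3/5 of 1166795 = 700077; 700,077 required, 700,350 in favor — approved.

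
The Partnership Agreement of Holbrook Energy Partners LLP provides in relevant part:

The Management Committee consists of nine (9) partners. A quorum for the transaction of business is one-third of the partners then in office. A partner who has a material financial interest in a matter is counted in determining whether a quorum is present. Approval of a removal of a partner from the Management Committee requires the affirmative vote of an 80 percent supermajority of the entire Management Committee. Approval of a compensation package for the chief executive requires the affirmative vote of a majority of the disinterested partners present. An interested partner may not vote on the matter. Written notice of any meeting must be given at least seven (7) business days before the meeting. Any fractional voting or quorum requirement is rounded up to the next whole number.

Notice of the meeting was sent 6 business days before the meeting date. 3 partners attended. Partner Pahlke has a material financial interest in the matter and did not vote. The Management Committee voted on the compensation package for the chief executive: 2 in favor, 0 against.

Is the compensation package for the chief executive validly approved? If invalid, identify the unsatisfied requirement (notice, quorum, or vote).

Notice: 6 business days given; 7 required (6 < 7). Not satisfied.
Quorum: 3 present (interested partners count toward quorum); quorum is 3. Satisfied.
Vote: the compensation package for the chief executive requires a majority of the disinterested partners present (3 − 1 = 2). A majority of 2 is 2, so 2 affirmative votes are needed; 2 voted in favor. Satisfied.

Invalid — notice requirement not satisfied.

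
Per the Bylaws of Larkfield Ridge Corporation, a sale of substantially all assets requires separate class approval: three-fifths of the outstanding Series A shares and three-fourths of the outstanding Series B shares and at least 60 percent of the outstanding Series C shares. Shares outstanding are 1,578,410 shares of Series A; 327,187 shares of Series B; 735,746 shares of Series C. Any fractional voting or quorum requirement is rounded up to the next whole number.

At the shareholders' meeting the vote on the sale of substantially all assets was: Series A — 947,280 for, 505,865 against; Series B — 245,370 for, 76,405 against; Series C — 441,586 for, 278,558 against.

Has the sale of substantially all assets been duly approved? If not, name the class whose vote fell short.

Series A: 3/5 of 1578410 = 947046; 947,046 required, 947,280 in favor — approved.
Series B: 3/4 of 327187 = 245390.25, rounded up to 245391; 245,391 required, 245,370 in favor — not approved.
Series C: 3/5 of 735746 = 441447.60, rounded up to 441448; 441,448 required, 441,586 in favor — approved.

Not approved — the Series B shares did not give the required vote.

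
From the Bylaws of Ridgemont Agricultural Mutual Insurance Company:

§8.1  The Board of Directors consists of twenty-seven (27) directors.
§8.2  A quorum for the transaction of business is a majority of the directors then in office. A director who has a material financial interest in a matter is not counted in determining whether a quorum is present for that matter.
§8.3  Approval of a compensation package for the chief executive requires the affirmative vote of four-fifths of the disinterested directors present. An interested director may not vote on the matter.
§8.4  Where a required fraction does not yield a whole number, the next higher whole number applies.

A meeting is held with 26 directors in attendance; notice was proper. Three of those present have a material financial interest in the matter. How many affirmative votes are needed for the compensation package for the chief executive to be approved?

19

The compensation package for the chief executive requires four-fifths of the disinterested directors present (26 − 3 = 23).
4/5 of 23 = 18.40, rounded up to 19.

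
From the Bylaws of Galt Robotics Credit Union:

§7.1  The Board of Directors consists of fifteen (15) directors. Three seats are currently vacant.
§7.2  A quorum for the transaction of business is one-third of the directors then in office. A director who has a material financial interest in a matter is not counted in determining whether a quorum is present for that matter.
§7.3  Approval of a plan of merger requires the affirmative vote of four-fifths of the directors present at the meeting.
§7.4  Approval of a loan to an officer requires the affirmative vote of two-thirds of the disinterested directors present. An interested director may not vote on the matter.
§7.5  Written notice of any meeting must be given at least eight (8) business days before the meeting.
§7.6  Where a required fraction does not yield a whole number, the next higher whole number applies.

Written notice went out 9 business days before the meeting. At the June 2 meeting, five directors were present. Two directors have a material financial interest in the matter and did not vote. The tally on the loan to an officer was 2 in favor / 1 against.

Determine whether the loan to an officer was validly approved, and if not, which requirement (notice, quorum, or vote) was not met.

Notice: 9 business days given; 8 required (9 ≥ 8). Satisfied.
Quorum: 5 present, but the 2 interested directors do not count, leaving 3. Quorum is 4. Not satisfied.
Vote: the loan to an officer requires two-thirds of the disinterested directors present (5 − 2 = 3). 2/3 of 3 = 2, so 2 affirmative votes are needed; 2 voted in favor. Satisfied. (Moot — without a quorum no business can be validly transacted.)

Invalid — quorum requirement not satisfied.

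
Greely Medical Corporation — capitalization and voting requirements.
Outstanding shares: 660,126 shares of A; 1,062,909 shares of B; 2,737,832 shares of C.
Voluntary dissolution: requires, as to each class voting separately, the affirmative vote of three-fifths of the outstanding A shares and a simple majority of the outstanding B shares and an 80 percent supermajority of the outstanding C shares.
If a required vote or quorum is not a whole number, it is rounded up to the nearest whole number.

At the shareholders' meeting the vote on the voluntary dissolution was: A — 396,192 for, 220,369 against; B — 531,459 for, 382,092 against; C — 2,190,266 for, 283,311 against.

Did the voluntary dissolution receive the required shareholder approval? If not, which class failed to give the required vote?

Approved — every class gave the required vote.

A: 3/5 of 660126 = 396075.60, rounded up to 396076; 396,076 required, 396,192 in favor — approved.
B: a majority of 1062909 is 531455; 531,455 required, 531,459 in favor — approved.
C: 4/5 of 2737832 = 2190265.60, rounded up to 2190266; 2,190,266 required, 2,190,266 in favor — approved.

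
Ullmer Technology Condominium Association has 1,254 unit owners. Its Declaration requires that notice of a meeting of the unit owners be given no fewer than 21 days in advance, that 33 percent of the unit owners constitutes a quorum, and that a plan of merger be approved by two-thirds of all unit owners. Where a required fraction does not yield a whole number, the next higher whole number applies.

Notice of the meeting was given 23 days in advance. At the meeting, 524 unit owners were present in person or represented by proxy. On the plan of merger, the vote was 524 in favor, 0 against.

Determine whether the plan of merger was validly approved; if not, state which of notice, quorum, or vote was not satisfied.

Notice: 23 days given; 21 required. Satisfied.
Quorum: 33% of 1,254 = 413.82, rounded up to 414; 524 present. Satisfied.
Vote: requires two-thirds of all unit owners (1,254); 2/3 of 1254 = 836, so 836 needed; 524 in favor. Not satisfied.

Invalid — vote requirement not satisfied.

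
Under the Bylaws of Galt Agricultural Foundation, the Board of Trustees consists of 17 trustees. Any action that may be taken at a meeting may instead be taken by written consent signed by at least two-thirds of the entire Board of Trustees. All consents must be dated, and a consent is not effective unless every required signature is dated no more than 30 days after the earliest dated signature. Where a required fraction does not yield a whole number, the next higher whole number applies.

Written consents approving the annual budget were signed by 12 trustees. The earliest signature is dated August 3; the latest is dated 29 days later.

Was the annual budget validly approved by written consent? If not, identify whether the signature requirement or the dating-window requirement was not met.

Signatures required: at least two-thirds of 17 — 2/3 of 17 = 11.33, rounded up to 12, so 12 needed; 12 signed. Sufficient.
Dating window: the latest signature is 29 days after the earliest; the limit is 30 days. Within the window.

Effective — both the signature and dating-window requirements are satisfied.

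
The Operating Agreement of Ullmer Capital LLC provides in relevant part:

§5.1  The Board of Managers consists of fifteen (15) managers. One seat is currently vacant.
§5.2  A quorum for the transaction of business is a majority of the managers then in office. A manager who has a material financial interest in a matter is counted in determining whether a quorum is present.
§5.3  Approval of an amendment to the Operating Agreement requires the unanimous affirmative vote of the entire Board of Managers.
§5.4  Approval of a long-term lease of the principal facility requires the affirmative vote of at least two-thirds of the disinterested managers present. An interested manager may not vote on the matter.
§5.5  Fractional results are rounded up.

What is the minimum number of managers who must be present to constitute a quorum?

A majority of 14 is 8.

8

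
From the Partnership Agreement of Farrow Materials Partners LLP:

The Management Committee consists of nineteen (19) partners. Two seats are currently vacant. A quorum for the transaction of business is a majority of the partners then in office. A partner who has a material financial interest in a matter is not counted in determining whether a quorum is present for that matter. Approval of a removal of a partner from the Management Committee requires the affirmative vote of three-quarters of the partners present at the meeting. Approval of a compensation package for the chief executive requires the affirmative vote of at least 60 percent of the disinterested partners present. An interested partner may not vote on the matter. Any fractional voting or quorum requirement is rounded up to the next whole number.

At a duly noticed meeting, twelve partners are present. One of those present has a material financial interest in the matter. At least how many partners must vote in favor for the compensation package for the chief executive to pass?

7

The compensation package for the chief executive requires three-fifths of the disinterested partners present (12 − 1 = 11).
3/5 of 11 = 6.60, rounded up to 7.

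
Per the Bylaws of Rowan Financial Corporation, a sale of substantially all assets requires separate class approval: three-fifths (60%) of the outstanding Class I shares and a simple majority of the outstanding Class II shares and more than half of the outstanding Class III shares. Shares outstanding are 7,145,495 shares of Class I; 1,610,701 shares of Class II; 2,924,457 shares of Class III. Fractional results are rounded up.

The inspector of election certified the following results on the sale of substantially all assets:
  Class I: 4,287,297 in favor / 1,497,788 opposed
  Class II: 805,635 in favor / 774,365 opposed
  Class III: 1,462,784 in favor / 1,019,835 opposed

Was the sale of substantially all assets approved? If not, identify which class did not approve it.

Class I: 3/5 of 7145495 = 4287297; 4,287,297 required, 4,287,297 in favor — approved.
Class II: a majority of 1610701 is 805351; 805,351 required, 805,635 in favor — approved.
Class III: a majority of 2924457 is 1462229; 1,462,229 required, 1,462,784 in favor — approved.

Approved — every class gave the required vote.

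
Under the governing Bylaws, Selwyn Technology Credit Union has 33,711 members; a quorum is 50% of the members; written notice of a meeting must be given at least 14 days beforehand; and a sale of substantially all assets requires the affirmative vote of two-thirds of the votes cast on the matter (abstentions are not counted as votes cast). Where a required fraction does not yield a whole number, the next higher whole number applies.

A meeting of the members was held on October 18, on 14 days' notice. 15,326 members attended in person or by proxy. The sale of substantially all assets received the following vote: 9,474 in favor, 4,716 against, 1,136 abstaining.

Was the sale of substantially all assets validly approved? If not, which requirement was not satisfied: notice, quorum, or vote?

Invalid — quorum requirement not satisfied.

Notice: 14 days given; 14 required. Satisfied.
Quorum: 50% of 33,711 = 16,855.50, rounded up to 16,856; 15,326 present. Not satisfied.
Vote: requires two-thirds of the votes cast (15,326 − 1,136 abstaining = 14,190); 2/3 of 14190 = 9460, so 9,460 needed; 9,474 in favor. Satisfied.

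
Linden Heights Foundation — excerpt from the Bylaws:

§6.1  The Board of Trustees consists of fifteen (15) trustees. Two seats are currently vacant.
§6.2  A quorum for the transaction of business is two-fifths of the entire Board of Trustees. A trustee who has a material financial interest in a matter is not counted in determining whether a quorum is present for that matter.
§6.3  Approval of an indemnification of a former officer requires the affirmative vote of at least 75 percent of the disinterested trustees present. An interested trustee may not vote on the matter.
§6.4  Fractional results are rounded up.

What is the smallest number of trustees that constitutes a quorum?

2/5 of 15 = 6.

6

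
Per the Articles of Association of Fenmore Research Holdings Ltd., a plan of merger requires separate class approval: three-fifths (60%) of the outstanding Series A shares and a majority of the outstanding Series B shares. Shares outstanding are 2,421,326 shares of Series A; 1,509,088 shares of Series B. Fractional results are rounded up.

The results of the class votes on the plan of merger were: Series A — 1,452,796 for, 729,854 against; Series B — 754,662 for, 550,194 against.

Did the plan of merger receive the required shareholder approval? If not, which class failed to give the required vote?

Series A: 3/5 of 2421326 = 1452795.60, rounded up to 1452796; 1,452,796 required, 1,452,796 in favor — approved.
Series B: a majority of 1509088 is 754545; 754,545 required, 754,662 in favor — approved.

Approved — every class gave the required vote.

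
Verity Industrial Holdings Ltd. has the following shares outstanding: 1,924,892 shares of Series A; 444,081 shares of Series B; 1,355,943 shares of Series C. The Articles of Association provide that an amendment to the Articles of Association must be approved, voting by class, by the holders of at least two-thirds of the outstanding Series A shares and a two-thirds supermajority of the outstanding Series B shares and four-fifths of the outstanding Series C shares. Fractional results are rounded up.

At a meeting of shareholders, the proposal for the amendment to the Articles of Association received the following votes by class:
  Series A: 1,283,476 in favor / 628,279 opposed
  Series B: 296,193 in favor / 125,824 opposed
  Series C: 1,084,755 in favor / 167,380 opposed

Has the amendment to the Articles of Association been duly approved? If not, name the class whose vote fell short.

Series A: 2/3 of 1924892 = 1283261.33, rounded up to 1283262; 1,283,262 required, 1,283,476 in favor — approved.
Series B: 2/3 of 444081 = 296054; 296,054 required, 296,193 in favor — approved.
Series C: 4/5 of 1355943 = 1084754.40, rounded up to 1084755; 1,084,755 required, 1,084,755 in favor — approved.

Approved — every class gave the required vote.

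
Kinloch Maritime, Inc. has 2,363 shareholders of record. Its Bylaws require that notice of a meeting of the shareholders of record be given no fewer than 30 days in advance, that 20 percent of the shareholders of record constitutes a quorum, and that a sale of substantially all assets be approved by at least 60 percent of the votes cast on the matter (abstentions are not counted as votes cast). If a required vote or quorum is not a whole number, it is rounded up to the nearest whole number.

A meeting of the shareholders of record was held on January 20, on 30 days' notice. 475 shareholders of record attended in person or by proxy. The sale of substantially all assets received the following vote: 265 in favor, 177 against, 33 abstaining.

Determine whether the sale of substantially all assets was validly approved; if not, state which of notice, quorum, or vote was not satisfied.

Notice: 30 days given; 30 required. Satisfied.
Quorum: 20% of 2,363 = 472.60, rounded up to 473; 475 present. Satisfied.
Vote: requires three-fifths of the votes cast (475 − 33 abstaining = 442); 3/5 of 442 = 265.20, rounded up to 266, so 266 needed; 265 in favor. Not satisfied.

Invalid — vote requirement not satisfied.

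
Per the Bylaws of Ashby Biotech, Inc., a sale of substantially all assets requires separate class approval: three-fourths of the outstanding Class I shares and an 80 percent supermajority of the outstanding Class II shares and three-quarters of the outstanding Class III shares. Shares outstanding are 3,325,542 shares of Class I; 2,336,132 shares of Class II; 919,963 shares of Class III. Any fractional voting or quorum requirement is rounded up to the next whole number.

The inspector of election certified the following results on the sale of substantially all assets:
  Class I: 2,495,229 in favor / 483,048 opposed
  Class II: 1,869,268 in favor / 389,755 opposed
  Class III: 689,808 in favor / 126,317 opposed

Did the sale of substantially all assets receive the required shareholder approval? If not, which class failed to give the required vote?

Not approved — the Class III shares did not give the required vote.

Class I: 3/4 of 3325542 = 2494156.50, rounded up to 2494157; 2,494,157 required, 2,495,229 in favor — approved.
Class II: 4/5 of 2336132 = 1868905.60, rounded up to 1868906; 1,868,906 required, 1,869,268 in favor — approved.
Class III: 3/4 of 919963 = 689972.25, rounded up to 689973; 689,973 required, 689,808 in favor — not approved.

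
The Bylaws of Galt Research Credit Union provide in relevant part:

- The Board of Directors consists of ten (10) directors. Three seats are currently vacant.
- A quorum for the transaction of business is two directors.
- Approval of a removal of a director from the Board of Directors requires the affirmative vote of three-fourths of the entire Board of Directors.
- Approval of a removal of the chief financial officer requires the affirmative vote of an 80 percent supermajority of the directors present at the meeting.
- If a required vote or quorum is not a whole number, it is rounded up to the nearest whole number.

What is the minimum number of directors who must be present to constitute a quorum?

The quorum is fixed at 2.

2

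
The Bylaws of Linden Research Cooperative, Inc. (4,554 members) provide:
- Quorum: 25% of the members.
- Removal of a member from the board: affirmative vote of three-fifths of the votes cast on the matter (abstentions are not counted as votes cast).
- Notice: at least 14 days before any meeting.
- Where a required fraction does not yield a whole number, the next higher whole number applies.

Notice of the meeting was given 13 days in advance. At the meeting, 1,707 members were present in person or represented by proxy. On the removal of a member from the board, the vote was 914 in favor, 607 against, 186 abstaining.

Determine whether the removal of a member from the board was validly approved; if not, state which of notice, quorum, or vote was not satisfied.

Invalid — notice requirement not satisfied.

Notice: 13 days given; 14 required. Not satisfied.
Quorum: 25% of 4,554 = 1,138.50, rounded up to 1,139; 1,707 present. Satisfied.
Vote: requires three-fifths of the votes cast (1,707 − 186 abstaining = 1,521); 3/5 of 1521 = 912.60, rounded up to 913, so 913 needed; 914 in favor. Satisfied.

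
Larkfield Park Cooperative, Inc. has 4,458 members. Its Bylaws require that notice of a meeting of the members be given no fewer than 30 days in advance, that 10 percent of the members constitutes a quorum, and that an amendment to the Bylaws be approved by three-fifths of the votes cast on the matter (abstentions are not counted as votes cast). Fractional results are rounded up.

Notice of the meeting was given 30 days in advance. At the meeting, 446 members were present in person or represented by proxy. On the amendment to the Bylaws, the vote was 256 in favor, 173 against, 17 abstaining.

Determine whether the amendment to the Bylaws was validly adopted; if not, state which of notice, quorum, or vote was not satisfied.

Invalid — vote requirement not satisfied.

Notice: 30 days given; 30 required. Satisfied.
Quorum: 10% of 4,458 = 445.80, rounded up to 446; 446 present. Satisfied.
Vote: requires three-fifths of the votes cast (446 − 17 abstaining = 429); 3/5 of 429 = 257.40, rounded up to 258, so 258 needed; 256 in favor. Not satisfied.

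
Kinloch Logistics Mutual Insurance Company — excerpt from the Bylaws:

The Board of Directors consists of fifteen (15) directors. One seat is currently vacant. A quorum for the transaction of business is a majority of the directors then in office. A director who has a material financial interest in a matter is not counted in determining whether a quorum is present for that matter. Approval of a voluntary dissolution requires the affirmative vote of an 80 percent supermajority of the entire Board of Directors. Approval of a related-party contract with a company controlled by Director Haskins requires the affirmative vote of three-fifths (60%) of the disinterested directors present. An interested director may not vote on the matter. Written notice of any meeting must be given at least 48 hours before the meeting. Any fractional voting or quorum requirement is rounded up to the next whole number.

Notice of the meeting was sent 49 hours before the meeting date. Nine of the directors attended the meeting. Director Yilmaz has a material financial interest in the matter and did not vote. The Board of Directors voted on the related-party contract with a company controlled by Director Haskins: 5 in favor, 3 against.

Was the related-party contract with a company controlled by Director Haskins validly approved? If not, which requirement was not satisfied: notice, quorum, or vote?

Valid — all requirements satisfied.

Notice: 49 hours given; 48 required (49 ≥ 48). Satisfied.
Quorum: 9 present, but the 1 interested director does not count, leaving 8. Quorum is 8. Satisfied.
Vote: the related-party contract with a company controlled by Director Haskins requires three-fifths of the disinterested directors present (9 − 1 = 8). 3/5 of 8 = 4.80, rounded up to 5, so 5 affirmative votes are needed; 5 voted in favor. Satisfied.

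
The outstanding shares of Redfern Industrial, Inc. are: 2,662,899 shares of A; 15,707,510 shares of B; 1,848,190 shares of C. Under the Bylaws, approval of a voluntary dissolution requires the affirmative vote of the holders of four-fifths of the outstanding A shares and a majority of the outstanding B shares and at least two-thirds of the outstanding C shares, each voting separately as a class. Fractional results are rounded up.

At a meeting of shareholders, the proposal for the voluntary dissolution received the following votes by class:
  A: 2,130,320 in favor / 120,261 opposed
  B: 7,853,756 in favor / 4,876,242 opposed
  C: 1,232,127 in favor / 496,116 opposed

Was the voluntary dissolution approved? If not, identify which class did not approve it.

Approved — every class gave the required vote.

A: 4/5 of 2662899 = 2130319.20, rounded up to 2130320; 2,130,320 required, 2,130,320 in favor — approved.
B: a majority of 15707510 is 7853756; 7,853,756 required, 7,853,756 in favor — approved.
C: 2/3 of 1848190 = 1232126.67, rounded up to 1232127; 1,232,127 required, 1,232,127 in favor — approved.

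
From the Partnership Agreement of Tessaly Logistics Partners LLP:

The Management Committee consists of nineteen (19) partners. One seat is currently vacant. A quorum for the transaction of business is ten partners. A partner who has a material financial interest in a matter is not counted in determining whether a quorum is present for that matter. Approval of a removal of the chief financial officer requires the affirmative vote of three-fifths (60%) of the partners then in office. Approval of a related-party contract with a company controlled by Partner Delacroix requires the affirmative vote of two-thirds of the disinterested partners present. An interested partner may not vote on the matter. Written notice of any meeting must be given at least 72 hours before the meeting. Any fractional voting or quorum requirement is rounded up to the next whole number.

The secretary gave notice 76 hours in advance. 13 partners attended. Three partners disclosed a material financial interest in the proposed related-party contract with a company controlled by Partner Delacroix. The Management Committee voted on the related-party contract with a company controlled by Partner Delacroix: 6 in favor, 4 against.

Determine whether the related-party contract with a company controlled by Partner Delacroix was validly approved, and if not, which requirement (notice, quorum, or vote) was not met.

Notice: 76 hours given; 72 required (76 ≥ 72). Satisfied.
Quorum: 13 present, but the 3 interested partners do not count, leaving 10. Quorum is 10. Satisfied.
Vote: the related-party contract with a company controlled by Partner Delacroix requires two-thirds of the disinterested partners present (13 − 3 = 10). 2/3 of 10 = 6.67, rounded up to 7, so 7 affirmative votes are needed; 6 voted in favor. Not satisfied.

Invalid — vote requirement not satisfied.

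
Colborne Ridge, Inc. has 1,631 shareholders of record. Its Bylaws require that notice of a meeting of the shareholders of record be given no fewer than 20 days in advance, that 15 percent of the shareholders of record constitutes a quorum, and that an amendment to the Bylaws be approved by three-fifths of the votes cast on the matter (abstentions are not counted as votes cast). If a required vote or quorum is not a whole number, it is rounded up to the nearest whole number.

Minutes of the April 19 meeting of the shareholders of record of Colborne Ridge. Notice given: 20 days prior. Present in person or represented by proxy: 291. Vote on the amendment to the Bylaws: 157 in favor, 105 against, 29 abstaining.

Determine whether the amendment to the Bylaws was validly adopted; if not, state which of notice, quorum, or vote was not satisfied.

Notice: 20 days given; 20 required. Satisfied.
Quorum: 15% of 1,631 = 244.65, rounded up to 245; 291 present. Satisfied.
Vote: requires three-fifths of the votes cast (291 − 29 abstaining = 262); 3/5 of 262 = 157.20, rounded up to 158, so 158 needed; 157 in favor. Not satisfied.

Invalid — vote requirement not satisfied.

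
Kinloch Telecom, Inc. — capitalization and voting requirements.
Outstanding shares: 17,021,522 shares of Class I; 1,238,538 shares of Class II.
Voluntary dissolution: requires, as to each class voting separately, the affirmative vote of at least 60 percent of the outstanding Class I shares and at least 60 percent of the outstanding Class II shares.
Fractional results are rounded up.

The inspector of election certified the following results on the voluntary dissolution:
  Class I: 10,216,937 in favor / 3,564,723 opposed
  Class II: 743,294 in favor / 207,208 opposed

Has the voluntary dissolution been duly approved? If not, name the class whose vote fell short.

Approved — every class gave the required vote.

Class I: 3/5 of 17021522 = 10212913.20, rounded up to 10212914; 10,212,914 required, 10,216,937 in favor — approved.
Class II: 3/5 of 1238538 = 743122.80, rounded up to 743123; 743,123 required, 743,294 in favor — approved.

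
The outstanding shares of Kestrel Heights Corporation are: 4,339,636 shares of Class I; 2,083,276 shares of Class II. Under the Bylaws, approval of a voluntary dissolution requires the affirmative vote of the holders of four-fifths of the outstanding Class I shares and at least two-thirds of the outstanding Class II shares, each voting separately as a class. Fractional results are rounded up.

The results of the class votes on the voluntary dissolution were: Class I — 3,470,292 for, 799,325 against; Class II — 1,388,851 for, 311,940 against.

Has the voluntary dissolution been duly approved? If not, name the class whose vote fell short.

Not approved — the Class I shares did not give the required vote.

Class I: 4/5 of 4339636 = 3471708.80, rounded up to 3471709; 3,471,709 required, 3,470,292 in favor — not approved.
Class II: 2/3 of 2083276 = 1388850.67, rounded up to 1388851; 1,388,851 required, 1,388,851 in favor — approved.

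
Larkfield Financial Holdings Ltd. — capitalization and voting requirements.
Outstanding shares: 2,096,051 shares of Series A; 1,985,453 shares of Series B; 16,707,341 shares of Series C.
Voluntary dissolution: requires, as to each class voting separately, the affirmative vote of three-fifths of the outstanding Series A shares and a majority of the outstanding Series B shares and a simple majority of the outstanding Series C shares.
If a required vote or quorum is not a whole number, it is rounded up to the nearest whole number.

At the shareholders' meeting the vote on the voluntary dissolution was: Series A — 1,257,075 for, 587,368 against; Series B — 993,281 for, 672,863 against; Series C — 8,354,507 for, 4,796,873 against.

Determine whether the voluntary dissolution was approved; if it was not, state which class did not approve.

Not approved — the Series A shares did not give the required vote.

Series A: 3/5 of 2096051 = 1257630.60, rounded up to 1257631; 1,257,631 required, 1,257,075 in favor — not approved.
Series B: a majority of 1985453 is 992727; 992,727 required, 993,281 in favor — approved.
Series C: a majority of 16707341 is 8353671; 8,353,671 required, 8,354,507 in favor — approved.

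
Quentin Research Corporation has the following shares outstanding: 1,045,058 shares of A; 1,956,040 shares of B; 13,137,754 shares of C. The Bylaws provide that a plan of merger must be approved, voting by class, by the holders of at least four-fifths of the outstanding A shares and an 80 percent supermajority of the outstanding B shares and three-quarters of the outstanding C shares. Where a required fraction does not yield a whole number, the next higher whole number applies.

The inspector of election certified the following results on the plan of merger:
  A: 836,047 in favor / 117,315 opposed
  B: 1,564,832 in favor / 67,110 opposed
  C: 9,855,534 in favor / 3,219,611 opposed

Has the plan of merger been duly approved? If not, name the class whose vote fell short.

Approved — every class gave the required vote.

A: 4/5 of 1045058 = 836046.40, rounded up to 836047; 836,047 required, 836,047 in favor — approved.
B: 4/5 of 1956040 = 1564832; 1,564,832 required, 1,564,832 in favor — approved.
C: 3/4 of 13137754 = 9853315.50, rounded up to 9853316; 9,853,316 required, 9,855,534 in favor — approved.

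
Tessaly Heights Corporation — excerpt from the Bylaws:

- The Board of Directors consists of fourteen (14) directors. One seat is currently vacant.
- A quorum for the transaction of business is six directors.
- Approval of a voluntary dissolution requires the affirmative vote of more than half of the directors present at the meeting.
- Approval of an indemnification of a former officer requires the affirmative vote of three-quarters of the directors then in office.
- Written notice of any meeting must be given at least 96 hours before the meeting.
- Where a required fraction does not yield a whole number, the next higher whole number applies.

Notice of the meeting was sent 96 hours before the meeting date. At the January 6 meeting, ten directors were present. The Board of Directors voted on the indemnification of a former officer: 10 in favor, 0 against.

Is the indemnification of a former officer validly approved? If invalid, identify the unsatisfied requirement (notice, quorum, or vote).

Notice: 96 hours given; 96 required (96 ≥ 96). Satisfied.
Quorum: 10 present; quorum is 6. Satisfied.
Vote: the indemnification of a former officer requires three-fourths of the directors then in office (13). 3/4 of 13 = 9.75, rounded up to 10, so 10 affirmative votes are needed; 10 voted in favor. Satisfied.

Valid — all requirements satisfied.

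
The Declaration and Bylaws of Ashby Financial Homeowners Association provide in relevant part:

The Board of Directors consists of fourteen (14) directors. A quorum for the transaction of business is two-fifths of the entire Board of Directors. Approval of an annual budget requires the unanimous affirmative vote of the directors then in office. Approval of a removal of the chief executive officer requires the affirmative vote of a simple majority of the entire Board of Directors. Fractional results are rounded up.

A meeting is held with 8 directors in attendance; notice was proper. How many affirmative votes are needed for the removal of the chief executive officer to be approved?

The removal of the chief executive officer requires a majority of the entire Board of Directors (14).
A majority of 14 is 8.

8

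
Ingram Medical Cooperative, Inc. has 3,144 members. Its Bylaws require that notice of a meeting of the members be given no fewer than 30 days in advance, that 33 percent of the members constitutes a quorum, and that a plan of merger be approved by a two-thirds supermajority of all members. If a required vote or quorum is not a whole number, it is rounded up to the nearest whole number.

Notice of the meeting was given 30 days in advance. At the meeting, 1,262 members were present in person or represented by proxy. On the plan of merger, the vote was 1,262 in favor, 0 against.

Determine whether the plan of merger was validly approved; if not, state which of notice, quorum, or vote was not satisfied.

Invalid — vote requirement not satisfied.

Notice: 30 days given; 30 required. Satisfied.
Quorum: 33% of 3,144 = 1,037.52, rounded up to 1,038; 1,262 present. Satisfied.
Vote: requires two-thirds of all members (3,144); 2/3 of 3144 = 2096, so 2,096 needed; 1,262 in favor. Not satisfied.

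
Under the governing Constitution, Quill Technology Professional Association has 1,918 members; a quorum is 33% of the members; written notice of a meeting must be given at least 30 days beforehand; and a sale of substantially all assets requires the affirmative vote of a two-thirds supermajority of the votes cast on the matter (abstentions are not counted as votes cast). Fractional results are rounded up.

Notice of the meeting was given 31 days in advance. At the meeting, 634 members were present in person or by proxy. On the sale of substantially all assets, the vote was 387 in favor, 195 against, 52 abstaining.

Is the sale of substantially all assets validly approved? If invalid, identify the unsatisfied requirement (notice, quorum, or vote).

Invalid — vote requirement not satisfied.

Notice: 31 days given; 30 required. Satisfied.
Quorum: 33% of 1,918 = 632.94, rounded up to 633; 634 present. Satisfied.
Vote: requires two-thirds of the votes cast (634 − 52 abstaining = 582); 2/3 of 582 = 388, so 388 needed; 387 in favor. Not satisfied.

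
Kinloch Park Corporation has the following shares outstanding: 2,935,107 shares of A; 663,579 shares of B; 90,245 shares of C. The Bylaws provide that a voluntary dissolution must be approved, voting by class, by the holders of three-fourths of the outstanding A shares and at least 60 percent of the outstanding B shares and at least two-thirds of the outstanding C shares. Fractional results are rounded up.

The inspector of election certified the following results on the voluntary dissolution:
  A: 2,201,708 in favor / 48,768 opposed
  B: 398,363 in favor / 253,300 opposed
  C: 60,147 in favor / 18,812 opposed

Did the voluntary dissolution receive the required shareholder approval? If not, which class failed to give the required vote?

A: 3/4 of 2935107 = 2201330.25, rounded up to 2201331; 2,201,331 required, 2,201,708 in favor — approved.
B: 3/5 of 663579 = 398147.40, rounded up to 398148; 398,148 required, 398,363 in favor — approved.
C: 2/3 of 90245 = 60163.33, rounded up to 60164; 60,164 required, 60,147 in favor — not approved.

Not approved — the C shares did not give the required vote.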